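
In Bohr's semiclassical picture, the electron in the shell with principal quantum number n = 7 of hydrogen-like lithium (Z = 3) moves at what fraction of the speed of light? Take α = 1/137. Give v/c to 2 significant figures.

0.0031

v_n = Zαc/n, so v/c = Zα/n = 3 × 0.0073 / 7 = 0.0031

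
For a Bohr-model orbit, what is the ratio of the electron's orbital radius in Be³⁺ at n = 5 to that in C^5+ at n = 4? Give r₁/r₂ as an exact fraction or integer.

75/32

r ∝ Z^-1 · n^2
r₁/r₂ = (4/6)^-1 · (5/4)^2 = 75/32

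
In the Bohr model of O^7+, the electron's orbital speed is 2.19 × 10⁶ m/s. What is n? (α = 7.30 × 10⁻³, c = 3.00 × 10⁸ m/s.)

8

v_n = Zαc/n ⇒ n = Zαc/v = 8 × 0.00730 × 3.00 × 10⁸ / 2.19 × 10⁶ ≈ 8.00
n = 8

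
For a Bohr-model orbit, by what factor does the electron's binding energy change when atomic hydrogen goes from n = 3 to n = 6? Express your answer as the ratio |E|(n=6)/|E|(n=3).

|E| ∝ Z^2 · n^-2; with Z fixed, |E| ∝ n^-2.
|E|(n=6)/|E|(n=3) = (6/3)^-2 = 1/4

1/4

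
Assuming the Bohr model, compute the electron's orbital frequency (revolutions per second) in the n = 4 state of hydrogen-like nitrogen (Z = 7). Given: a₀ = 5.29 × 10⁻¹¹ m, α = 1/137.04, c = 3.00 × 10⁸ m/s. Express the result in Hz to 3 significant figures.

5.04 × 10¹⁵ Hz

r = n²a₀/Z = 1.21 × 10⁻¹⁰ m, v = Zαc/n = 3.83 × 10⁶ m/s
f = v/(2πr) = 5.04 × 10¹⁵ Hz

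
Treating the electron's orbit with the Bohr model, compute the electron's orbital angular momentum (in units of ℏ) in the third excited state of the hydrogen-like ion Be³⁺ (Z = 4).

4

L_n = nℏ, so L/ℏ = n = 4.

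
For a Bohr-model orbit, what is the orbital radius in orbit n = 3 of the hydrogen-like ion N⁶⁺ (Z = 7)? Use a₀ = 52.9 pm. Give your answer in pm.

r_n = n²a₀/Z = 3² × 52.9 / 7
    = 9 × 52.9 / 7 = 68.0 pm

68.0 pm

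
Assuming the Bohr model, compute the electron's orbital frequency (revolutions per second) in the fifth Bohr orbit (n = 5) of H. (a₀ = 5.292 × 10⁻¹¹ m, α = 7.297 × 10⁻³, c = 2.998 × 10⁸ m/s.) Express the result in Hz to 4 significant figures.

r = n²a₀/Z = 1.323 × 10⁻⁹ m, v = Zαc/n = 4.375 × 10⁵ m/s
f = v/(2πr) = 5.263 × 10¹³ Hz

5.263 × 10¹³ Hz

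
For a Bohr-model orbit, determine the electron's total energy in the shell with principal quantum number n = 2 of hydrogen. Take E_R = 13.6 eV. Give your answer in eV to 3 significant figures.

E_n = −E_R·Z²/n² = −13.6 × 1²/2² = -3.40 eV

-3.40 eV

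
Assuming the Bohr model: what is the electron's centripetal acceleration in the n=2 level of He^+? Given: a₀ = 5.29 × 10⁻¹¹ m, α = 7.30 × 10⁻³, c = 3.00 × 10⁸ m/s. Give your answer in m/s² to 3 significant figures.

4.53 × 10²² m/s²

r = n²a₀/Z = 1.06 × 10⁻¹⁰ m, v = Zαc/n = 2.19 × 10⁶ m/s
a = v²/r = (2.19 × 10⁶)² / 1.06 × 10⁻¹⁰ = 4.53 × 10²² m/s²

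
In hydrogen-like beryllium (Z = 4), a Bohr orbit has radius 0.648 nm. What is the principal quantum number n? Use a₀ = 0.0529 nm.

r_n = n²a₀/Z ⇒ n² = rZ/a₀ = 0.648 × 4 / 0.0529 ≈ 49.00
n = 7

7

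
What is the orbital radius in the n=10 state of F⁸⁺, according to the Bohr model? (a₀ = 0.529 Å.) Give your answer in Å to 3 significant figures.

5.88 Å

r_n = n²a₀/Z = 10² × 0.529 / 9
    = 100 × 0.529 / 9 = 5.88 Å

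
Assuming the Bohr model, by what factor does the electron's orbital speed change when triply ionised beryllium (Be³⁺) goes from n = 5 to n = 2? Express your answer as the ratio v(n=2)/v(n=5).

5/2

v ∝ Z^1 · n^-1; with Z fixed, v ∝ n^-1.
v(n=2)/v(n=5) = (2/5)^-1 = 5/2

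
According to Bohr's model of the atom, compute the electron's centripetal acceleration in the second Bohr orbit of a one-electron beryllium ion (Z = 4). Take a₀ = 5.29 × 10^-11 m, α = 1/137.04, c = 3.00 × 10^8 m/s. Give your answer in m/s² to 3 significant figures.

3.62 × 10^23 m/s²

r = n²a₀/Z = 5.29 × 10^-11 m, v = Zαc/n = 4.38 × 10^6 m/s
a = v²/r = (4.38 × 10^6)² / 5.29 × 10^-11 = 3.62 × 10^23 m/s²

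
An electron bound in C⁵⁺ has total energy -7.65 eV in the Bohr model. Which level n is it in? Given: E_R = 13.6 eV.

8

E_n = −E_R Z²/n² ⇒ n² = E_R Z²/(−E_n) = 13.6 × 6² / 7.65 ≈ 64.00
n = 8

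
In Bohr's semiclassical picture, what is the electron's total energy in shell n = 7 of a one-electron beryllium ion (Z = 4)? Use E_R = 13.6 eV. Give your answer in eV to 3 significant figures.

-4.44 eV

E_n = −E_R·Z²/n² = −13.6 × 4²/7² = -4.44 eV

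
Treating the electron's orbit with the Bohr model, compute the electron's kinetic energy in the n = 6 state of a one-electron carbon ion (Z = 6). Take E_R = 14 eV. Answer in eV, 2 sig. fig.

For a Coulomb orbit the virial theorem gives K = −E_n.
E_n = −E_R·Z²/n², so K = E_R·Z²/n² = 14 × 6²/6² = 14 eV

14 eV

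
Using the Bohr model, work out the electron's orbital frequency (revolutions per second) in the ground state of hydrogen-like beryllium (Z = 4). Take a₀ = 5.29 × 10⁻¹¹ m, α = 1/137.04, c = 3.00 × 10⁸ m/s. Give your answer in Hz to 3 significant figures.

r = n²a₀/Z = 1.32 × 10⁻¹¹ m, v = Zαc/n = 8.76 × 10⁶ m/s
f = v/(2πr) = 1.05 × 10¹⁷ Hz

1.05 × 10¹⁷ Hz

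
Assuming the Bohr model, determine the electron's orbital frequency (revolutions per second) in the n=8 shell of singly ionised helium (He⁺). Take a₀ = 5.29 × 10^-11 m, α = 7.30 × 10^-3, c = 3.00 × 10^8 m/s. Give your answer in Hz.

r = n²a₀/Z = 1.69 × 10^-9 m, v = Zαc/n = 5.47 × 10^5 m/s
f = v/(2πr) = 5.15 × 10^13 Hz

5.15 × 10^13 Hz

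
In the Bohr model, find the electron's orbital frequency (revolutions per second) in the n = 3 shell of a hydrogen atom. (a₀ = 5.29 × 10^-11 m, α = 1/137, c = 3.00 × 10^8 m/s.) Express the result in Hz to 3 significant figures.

2.44 × 10^14 Hz

r = n²a₀/Z = 4.76 × 10^-10 m, v = Zαc/n = 7.30 × 10^5 m/s
f = v/(2πr) = 2.44 × 10^14 Hz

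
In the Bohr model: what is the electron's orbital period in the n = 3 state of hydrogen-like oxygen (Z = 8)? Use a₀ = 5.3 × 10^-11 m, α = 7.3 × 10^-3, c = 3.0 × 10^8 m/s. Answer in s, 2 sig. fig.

r = n²a₀/Z = 3²·5.3 × 10^-11/8 = 6.0 × 10^-11 m
v = Zαc/n = 8·0.0073·3.0 × 10^8/3 = 5.8 × 10^6 m/s
T = 2πr/v = 6.4 × 10^-17 s

6.4 × 10^-17 s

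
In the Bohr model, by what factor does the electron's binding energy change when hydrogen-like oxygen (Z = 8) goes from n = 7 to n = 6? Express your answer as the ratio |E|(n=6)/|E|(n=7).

49/36

|E| ∝ Z^2 · n^-2; with Z fixed, |E| ∝ n^-2.
|E|(n=6)/|E|(n=7) = (6/7)^-2 = 49/36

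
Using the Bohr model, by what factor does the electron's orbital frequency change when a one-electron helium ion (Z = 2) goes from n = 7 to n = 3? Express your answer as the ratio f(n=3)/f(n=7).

f ∝ Z^2 · n^-3; with Z fixed, f ∝ n^-3.
f(n=3)/f(n=7) = (3/7)^-3 = 343/27

343/27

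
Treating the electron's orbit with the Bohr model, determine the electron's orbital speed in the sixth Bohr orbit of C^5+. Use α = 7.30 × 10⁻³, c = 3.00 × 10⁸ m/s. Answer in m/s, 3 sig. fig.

v_n = Zαc/n = 6 × 0.00730 × 3.00 × 10⁸ / 6
    = 2.19 × 10⁶ m/s

2.19 × 10⁶ m/s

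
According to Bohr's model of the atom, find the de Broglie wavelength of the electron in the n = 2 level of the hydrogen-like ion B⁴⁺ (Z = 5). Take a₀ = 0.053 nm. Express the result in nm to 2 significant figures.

0.13 nm

The Bohr quantisation condition is nλ = 2πr_n.
r_n = n²a₀/Z = 0.042 nm
λ = 2πr_n/n = 2π·0.042/2 = 0.13 nm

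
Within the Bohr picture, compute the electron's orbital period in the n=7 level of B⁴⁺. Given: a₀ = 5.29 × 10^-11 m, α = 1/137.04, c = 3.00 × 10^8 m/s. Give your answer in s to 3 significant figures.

2.08 × 10^-15 s

r = n²a₀/Z = 7²·5.29 × 10^-11/5 = 5.18 × 10^-10 m
v = Zαc/n = 5·0.00730·3.00 × 10^8/7 = 1.56 × 10^6 m/s
T = 2πr/v = 2.08 × 10^-15 s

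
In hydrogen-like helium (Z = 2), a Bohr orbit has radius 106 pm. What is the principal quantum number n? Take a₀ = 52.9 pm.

r_n = n²a₀/Z ⇒ n² = rZ/a₀ = 106 × 2 / 52.9 ≈ 4.01
n = 2

2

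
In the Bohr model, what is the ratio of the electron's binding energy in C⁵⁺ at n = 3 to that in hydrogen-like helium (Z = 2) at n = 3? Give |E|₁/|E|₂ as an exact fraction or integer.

|E| ∝ Z^2 · n^-2
|E|₁/|E|₂ = (6/2)^2 · (3/3)^-2 = 9

9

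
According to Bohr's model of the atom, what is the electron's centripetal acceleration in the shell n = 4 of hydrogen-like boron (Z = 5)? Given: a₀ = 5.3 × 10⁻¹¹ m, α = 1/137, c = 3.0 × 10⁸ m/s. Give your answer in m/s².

r = n²a₀/Z = 1.7 × 10⁻¹⁰ m, v = Zαc/n = 2.7 × 10⁶ m/s
a = v²/r = (2.7 × 10⁶)² / 1.7 × 10⁻¹⁰ = 4.4 × 10²² m/s²

4.4 × 10²² m/s²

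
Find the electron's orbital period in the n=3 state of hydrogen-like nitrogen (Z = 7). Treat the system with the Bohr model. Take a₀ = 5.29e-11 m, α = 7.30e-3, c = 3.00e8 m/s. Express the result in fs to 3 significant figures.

r = n²a₀/Z = 3²·5.29e-11/7 = 6.80e-11 m
v = Zαc/n = 7·0.00730·3.00e8/3 = 5.11e6 m/s
T = 2πr/v = 8.36e-17 s = 0.0836 fs

0.0836 fs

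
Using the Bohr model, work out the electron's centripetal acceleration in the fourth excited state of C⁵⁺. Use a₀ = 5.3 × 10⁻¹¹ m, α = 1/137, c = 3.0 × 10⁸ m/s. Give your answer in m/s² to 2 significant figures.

3.1 × 10²² m/s²

r = n²a₀/Z = 2.2 × 10⁻¹⁰ m, v = Zαc/n = 2.6 × 10⁶ m/s
a = v²/r = (2.6 × 10⁶)² / 2.2 × 10⁻¹⁰ = 3.1 × 10²² m/s²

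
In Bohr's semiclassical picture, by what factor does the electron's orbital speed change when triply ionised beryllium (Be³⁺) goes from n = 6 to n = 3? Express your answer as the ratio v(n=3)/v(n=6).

2

v ∝ Z^1 · n^-1; with Z fixed, v ∝ n^-1.
v(n=3)/v(n=6) = (3/6)^-1 = 2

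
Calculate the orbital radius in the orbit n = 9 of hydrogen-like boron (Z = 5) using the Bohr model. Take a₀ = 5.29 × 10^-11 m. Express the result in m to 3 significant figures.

8.57 × 10^-10 m

r_n = n²a₀/Z = 9² × 5.29 × 10^-11 / 5
    = 81 × 5.29 × 10^-11 / 5 = 8.57 × 10^-10 m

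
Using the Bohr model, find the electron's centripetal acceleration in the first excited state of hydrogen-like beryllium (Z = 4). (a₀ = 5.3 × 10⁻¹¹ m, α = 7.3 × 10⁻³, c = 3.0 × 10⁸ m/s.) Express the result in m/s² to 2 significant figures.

r = n²a₀/Z = 5.3 × 10⁻¹¹ m, v = Zαc/n = 4.4 × 10⁶ m/s
a = v²/r = (4.4 × 10⁶)² / 5.3 × 10⁻¹¹ = 3.6 × 10²³ m/s²

3.6 × 10²³ m/s²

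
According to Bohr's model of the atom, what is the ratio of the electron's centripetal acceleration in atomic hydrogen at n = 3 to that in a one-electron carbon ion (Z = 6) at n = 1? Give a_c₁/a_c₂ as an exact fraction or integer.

a_c ∝ Z^3 · n^-4
a_c₁/a_c₂ = (1/6)^3 · (3/1)^-4 = 1/17496

1/17496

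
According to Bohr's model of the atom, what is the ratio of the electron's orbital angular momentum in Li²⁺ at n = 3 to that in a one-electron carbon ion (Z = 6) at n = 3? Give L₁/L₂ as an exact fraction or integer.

1

L = nℏ is independent of Z.
L₁/L₂ = n₁/n₂ = 3/3 = 1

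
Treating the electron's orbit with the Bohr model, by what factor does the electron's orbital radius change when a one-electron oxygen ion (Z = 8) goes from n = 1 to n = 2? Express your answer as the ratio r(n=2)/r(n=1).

4

r ∝ Z^-1 · n^2; with Z fixed, r ∝ n^2.
r(n=2)/r(n=1) = (2/1)^2 = 4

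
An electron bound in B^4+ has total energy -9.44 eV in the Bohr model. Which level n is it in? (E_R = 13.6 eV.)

6

E_n = −E_R Z²/n² ⇒ n² = E_R Z²/(−E_n) = 13.6 × 5² / 9.44 ≈ 36.02
n = 6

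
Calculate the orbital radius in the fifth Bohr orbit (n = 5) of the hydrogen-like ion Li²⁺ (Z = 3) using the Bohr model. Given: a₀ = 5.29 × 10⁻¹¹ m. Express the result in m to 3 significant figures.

r_n = n²a₀/Z = 5² × 5.29 × 10⁻¹¹ / 3
    = 25 × 5.29 × 10⁻¹¹ / 3 = 4.41 × 10⁻¹⁰ m

4.41 × 10⁻¹⁰ m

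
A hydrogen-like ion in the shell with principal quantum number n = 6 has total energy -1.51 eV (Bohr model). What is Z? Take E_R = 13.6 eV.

2

E_n = −E_R Z²/n² ⇒ Z² = −E_n n²/E_R = 1.51 × 6² / 13.6 ≈ 4.00
Z = 2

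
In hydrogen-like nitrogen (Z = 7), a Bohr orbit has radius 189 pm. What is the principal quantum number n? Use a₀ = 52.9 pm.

5

r_n = n²a₀/Z ⇒ n² = rZ/a₀ = 189 × 7 / 52.9 ≈ 25.01
n = 5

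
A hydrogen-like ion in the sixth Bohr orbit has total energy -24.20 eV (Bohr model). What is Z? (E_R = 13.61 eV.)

E_n = −E_R Z²/n² ⇒ Z² = −E_n n²/E_R = 24.20 × 6² / 13.61 ≈ 64.01
Z = 8

8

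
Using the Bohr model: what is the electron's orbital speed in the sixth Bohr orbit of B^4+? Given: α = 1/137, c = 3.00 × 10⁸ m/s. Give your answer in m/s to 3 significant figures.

1.82 × 10⁶ m/s

v_n = Zαc/n = 5 × 0.00730 × 3.00 × 10⁸ / 6
    = 1.82 × 10⁶ m/s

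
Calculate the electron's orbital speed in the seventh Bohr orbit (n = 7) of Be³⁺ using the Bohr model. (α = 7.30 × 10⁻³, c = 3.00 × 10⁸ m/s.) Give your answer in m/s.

v_n = Zαc/n = 4 × 0.00730 × 3.00 × 10⁸ / 7
    = 1.25 × 10⁶ m/s

1.25 × 10⁶ m/s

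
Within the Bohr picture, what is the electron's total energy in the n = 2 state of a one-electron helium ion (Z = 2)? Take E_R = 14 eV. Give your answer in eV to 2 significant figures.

-14 eV

E_n = −E_R·Z²/n² = −14 × 2²/2² = -14 eV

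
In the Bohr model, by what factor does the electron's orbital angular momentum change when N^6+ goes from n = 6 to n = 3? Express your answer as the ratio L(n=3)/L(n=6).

L = nℏ depends only on n, so L ∝ n.
L(n=3)/L(n=6) = (3/6)^1 = 1/2

1/2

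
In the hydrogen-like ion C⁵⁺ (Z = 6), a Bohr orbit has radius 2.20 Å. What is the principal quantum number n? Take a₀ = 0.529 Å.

r_n = n²a₀/Z ⇒ n² = rZ/a₀ = 2.20 × 6 / 0.529 ≈ 24.95
n = 5

5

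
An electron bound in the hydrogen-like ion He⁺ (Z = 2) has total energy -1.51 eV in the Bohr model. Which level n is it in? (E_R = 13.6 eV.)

6

E_n = −E_R Z²/n² ⇒ n² = E_R Z²/(−E_n) = 13.6 × 2² / 1.51 ≈ 36.03
n = 6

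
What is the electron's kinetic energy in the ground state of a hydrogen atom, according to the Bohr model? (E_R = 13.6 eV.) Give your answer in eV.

13.6 eV

For a Coulomb orbit the virial theorem gives K = −E_n.
E_n = −E_R·Z²/n², so K = E_R·Z²/n² = 13.6 × 1²/1² = 13.6 eV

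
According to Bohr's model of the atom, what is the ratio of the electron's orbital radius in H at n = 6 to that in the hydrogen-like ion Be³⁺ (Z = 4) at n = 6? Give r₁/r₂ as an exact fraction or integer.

r ∝ Z^-1 · n^2
r₁/r₂ = (1/4)^-1 · (6/6)^2 = 4

4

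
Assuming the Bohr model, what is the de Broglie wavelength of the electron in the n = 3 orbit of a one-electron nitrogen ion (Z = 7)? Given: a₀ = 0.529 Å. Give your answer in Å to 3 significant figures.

The Bohr quantisation condition is nλ = 2πr_n.
r_n = n²a₀/Z = 0.680 Å
λ = 2πr_n/n = 2π·0.680/3 = 1.42 Å

1.42 Å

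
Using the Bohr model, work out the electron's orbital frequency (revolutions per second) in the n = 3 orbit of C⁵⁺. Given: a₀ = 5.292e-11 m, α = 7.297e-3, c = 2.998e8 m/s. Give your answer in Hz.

8.772e15 Hz

r = n²a₀/Z = 7.938e-11 m, v = Zαc/n = 4.375e6 m/s
f = v/(2πr) = 8.772e15 Hz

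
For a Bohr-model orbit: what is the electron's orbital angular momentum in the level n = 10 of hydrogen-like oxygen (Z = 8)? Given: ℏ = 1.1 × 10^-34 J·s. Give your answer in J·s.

L_n = nℏ = 10 × 1.1 × 10^-34 = 1.1 × 10^-33 J·s

1.1 × 10^-33 J·s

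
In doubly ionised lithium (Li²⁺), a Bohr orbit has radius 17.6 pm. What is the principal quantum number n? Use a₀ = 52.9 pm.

1

r_n = n²a₀/Z ⇒ n² = rZ/a₀ = 17.6 × 3 / 52.9 ≈ 1.00
n = 1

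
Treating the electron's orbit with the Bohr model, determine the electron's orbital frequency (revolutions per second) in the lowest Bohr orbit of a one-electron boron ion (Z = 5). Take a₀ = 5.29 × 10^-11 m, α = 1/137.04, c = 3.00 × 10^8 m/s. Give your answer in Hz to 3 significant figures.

1.65 × 10^17 Hz

r = n²a₀/Z = 1.06 × 10^-11 m, v = Zαc/n = 1.09 × 10^7 m/s
f = v/(2πr) = 1.65 × 10^17 Hz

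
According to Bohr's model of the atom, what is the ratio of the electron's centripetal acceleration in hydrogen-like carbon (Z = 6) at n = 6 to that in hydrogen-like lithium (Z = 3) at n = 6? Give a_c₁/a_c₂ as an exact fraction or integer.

a_c ∝ Z^3 · n^-4
a_c₁/a_c₂ = (6/3)^3 · (6/6)^-4 = 8

8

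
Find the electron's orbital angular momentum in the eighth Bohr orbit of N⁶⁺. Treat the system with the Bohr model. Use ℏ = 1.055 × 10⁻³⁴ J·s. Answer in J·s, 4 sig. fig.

L_n = nℏ = 8 × 1.055 × 10⁻³⁴ = 8.440 × 10⁻³⁴ J·s

8.440 × 10⁻³⁴ J·s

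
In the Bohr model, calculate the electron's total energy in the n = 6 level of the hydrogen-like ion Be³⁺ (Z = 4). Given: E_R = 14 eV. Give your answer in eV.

-6.2 eV

E_n = −E_R·Z²/n² = −14 × 4²/6² = -6.2 eV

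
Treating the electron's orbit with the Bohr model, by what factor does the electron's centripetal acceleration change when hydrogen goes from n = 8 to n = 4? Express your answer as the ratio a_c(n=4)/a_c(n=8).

a_c ∝ Z^3 · n^-4; with Z fixed, a_c ∝ n^-4.
a_c(n=4)/a_c(n=8) = (4/8)^-4 = 16

16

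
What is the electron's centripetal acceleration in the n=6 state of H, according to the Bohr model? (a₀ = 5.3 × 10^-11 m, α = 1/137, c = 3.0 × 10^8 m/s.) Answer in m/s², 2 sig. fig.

7.0 × 10^19 m/s²

r = n²a₀/Z = 1.9 × 10^-9 m, v = Zαc/n = 3.6 × 10^5 m/s
a = v²/r = (3.6 × 10^5)² / 1.9 × 10^-9 = 7.0 × 10^19 m/s²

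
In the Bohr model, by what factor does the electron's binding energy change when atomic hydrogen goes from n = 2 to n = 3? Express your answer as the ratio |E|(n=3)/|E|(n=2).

|E| ∝ Z^2 · n^-2; with Z fixed, |E| ∝ n^-2.
|E|(n=3)/|E|(n=2) = (3/2)^-2 = 4/9

4/9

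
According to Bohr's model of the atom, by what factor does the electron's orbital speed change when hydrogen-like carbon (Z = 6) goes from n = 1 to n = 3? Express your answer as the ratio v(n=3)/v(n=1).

v ∝ Z^1 · n^-1; with Z fixed, v ∝ n^-1.
v(n=3)/v(n=1) = (3/1)^-1 = 1/3

1/3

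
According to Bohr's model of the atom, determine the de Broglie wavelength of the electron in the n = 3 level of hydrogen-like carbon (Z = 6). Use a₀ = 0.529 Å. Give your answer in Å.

1.66 Å

The Bohr quantisation condition is nλ = 2πr_n.
r_n = n²a₀/Z = 0.793 Å
λ = 2πr_n/n = 2π·0.793/3 = 1.66 Å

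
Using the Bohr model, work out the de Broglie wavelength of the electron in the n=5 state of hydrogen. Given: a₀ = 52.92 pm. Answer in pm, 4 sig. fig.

The Bohr quantisation condition is nλ = 2πr_n.
r_n = n²a₀/Z = 1323 pm
λ = 2πr_n/n = 2π·1323/5 = 1663 pm

1663 pm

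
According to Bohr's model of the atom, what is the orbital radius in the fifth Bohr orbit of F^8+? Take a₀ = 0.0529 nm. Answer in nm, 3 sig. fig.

r_n = n²a₀/Z = 5² × 0.0529 / 9
    = 25 × 0.0529 / 9 = 0.147 nm

0.147 nm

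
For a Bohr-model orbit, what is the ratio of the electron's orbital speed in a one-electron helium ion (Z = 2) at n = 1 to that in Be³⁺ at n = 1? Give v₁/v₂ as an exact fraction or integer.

v ∝ Z^1 · n^-1
v₁/v₂ = (2/4)^1 · (1/1)^-1 = 1/2

1/2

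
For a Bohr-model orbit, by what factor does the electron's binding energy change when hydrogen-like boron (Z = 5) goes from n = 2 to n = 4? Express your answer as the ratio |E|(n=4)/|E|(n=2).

1/4

|E| ∝ Z^2 · n^-2; with Z fixed, |E| ∝ n^-2.
|E|(n=4)/|E|(n=2) = (4/2)^-2 = 1/4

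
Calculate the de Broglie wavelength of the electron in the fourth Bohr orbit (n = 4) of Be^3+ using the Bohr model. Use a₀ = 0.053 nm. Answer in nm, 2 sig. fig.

0.33 nm

The Bohr quantisation condition is nλ = 2πr_n.
r_n = n²a₀/Z = 0.21 nm
λ = 2πr_n/n = 2π·0.21/4 = 0.33 nm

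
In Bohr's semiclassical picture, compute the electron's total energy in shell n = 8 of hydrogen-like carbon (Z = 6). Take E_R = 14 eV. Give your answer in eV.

E_n = −E_R·Z²/n² = −14 × 6²/8² = -7.9 eV

-7.9 eV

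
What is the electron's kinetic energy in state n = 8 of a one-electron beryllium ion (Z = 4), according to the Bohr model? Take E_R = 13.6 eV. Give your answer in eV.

3.40 eV

For a Coulomb orbit the virial theorem gives K = −E_n.
E_n = −E_R·Z²/n², so K = E_R·Z²/n² = 13.6 × 4²/8² = 3.40 eV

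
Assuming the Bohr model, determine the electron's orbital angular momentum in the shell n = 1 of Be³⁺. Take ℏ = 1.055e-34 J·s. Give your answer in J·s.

L_n = nℏ = 1 × 1.055e-34 = 1.055e-34 J·s

1.055e-34 J·s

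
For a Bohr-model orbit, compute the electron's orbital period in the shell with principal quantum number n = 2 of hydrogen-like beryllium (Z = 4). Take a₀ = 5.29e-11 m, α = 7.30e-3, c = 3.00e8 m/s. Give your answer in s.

r = n²a₀/Z = 2²·5.29e-11/4 = 5.29e-11 m
v = Zαc/n = 4·0.00730·3.00e8/2 = 4.38e6 m/s
T = 2πr/v = 7.59e-17 s

7.59e-17 s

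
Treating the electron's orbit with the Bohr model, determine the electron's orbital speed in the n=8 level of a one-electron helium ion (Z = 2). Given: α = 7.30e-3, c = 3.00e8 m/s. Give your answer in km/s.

v_n = Zαc/n = 2 × 0.00730 × 3.00e8 / 8
    = 548 km/s

548 km/s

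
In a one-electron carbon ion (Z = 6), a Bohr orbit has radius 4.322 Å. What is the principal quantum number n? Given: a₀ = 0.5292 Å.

7

r_n = n²a₀/Z ⇒ n² = rZ/a₀ = 4.322 × 6 / 0.5292 ≈ 49.00
n = 7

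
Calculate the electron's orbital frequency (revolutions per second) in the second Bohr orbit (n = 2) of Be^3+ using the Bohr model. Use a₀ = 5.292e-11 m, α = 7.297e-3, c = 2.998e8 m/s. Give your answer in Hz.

1.316e16 Hz

r = n²a₀/Z = 5.292e-11 m, v = Zαc/n = 4.375e6 m/s
f = v/(2πr) = 1.316e16 Hz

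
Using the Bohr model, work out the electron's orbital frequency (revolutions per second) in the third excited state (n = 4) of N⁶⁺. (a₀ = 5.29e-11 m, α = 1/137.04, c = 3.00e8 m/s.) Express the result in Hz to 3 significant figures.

r = n²a₀/Z = 1.21e-10 m, v = Zαc/n = 3.83e6 m/s
f = v/(2πr) = 5.04e15 Hz

5.04e15 Hz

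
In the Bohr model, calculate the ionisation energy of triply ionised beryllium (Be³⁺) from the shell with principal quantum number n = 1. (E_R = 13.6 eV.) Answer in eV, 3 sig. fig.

E_n = −E_R·Z²/n² = −13.6 × 4²/1² eV = -218 eV
Ionisation energy = −E_n = 218 eV

218 eV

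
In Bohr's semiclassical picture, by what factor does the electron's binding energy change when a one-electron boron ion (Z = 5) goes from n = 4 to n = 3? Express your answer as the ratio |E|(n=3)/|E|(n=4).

16/9

|E| ∝ Z^2 · n^-2; with Z fixed, |E| ∝ n^-2.
|E|(n=3)/|E|(n=4) = (3/4)^-2 = 16/9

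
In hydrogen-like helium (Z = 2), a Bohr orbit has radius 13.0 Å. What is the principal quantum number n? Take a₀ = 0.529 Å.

r_n = n²a₀/Z ⇒ n² = rZ/a₀ = 13.0 × 2 / 0.529 ≈ 49.15
n = 7

7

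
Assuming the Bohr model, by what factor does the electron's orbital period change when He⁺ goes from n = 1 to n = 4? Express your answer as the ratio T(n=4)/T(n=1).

T ∝ Z^-2 · n^3; with Z fixed, T ∝ n^3.
T(n=4)/T(n=1) = (4/1)^3 = 64

64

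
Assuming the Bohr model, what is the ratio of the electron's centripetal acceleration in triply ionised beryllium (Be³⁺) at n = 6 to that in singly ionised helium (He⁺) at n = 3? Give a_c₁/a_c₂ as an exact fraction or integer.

1/2

a_c ∝ Z^3 · n^-4
a_c₁/a_c₂ = (4/2)^3 · (6/3)^-4 = 1/2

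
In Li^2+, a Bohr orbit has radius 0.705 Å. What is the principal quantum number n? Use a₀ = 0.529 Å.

r_n = n²a₀/Z ⇒ n² = rZ/a₀ = 0.705 × 3 / 0.529 ≈ 4.00
n = 2

2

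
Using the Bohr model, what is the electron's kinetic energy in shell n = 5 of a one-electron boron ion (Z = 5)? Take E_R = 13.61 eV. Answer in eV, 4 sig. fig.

For a Coulomb orbit the virial theorem gives K = −E_n.
E_n = −E_R·Z²/n², so K = E_R·Z²/n² = 13.61 × 5²/5² = 13.61 eV

13.61 eV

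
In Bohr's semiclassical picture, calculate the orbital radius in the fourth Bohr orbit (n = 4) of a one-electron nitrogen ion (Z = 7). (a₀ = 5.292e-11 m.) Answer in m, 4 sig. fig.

r_n = n²a₀/Z = 4² × 5.292e-11 / 7
    = 16 × 5.292e-11 / 7 = 1.210e-10 m

1.210e-10 m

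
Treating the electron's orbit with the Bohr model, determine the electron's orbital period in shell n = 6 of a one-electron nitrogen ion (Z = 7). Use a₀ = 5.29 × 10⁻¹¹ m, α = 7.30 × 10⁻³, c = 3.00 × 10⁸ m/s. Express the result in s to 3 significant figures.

r = n²a₀/Z = 6²·5.29 × 10⁻¹¹/7 = 2.72 × 10⁻¹⁰ m
v = Zαc/n = 7·0.00730·3.00 × 10⁸/6 = 2.56 × 10⁶ m/s
T = 2πr/v = 6.69 × 10⁻¹⁶ s

6.69 × 10⁻¹⁶ s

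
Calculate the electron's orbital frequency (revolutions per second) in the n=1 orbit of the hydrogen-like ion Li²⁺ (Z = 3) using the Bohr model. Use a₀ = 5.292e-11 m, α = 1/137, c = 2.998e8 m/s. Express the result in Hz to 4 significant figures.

5.923e16 Hz

r = n²a₀/Z = 1.764e-11 m, v = Zαc/n = 6.565e6 m/s
f = v/(2πr) = 5.923e16 Hz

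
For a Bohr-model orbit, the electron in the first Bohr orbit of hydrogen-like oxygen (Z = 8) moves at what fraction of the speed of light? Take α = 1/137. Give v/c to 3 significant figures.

0.0584

v_n = Zαc/n, so v/c = Zα/n = 8 × 0.00730 / 1 = 0.0584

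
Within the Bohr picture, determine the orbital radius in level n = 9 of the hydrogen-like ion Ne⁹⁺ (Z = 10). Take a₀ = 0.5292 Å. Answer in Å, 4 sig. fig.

r_n = n²a₀/Z = 9² × 0.5292 / 10
    = 81 × 0.5292 / 10 = 4.287 Å

4.287 Å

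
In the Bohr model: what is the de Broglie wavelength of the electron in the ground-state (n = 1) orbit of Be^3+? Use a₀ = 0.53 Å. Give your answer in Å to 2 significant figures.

The Bohr quantisation condition is nλ = 2πr_n.
r_n = n²a₀/Z = 0.13 Å
λ = 2πr_n/n = 2π·0.13/1 = 0.83 Å

0.83 Å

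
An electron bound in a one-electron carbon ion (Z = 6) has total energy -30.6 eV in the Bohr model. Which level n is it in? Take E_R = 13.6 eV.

4

E_n = −E_R Z²/n² ⇒ n² = E_R Z²/(−E_n) = 13.6 × 6² / 30.6 ≈ 16.00
n = 4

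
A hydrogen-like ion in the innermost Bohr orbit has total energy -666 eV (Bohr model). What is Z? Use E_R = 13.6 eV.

7

E_n = −E_R Z²/n² ⇒ Z² = −E_n n²/E_R = 666 × 1² / 13.6 ≈ 48.97
Z = 7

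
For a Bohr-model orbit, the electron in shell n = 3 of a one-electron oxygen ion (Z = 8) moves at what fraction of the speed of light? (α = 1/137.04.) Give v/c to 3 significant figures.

0.0195

v_n = Zαc/n, so v/c = Zα/n = 8 × 0.00730 / 3 = 0.0195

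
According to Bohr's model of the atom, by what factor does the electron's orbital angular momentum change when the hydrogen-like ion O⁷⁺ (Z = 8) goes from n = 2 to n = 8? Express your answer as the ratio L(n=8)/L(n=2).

4

L = nℏ depends only on n, so L ∝ n.
L(n=8)/L(n=2) = (8/2)^1 = 4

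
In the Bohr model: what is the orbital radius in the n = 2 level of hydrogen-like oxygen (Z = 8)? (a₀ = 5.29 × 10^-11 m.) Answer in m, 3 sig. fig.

r_n = n²a₀/Z = 2² × 5.29 × 10^-11 / 8
    = 4 × 5.29 × 10^-11 / 8 = 2.65 × 10^-11 m

2.65 × 10^-11 m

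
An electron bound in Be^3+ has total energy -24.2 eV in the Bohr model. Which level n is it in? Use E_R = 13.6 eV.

E_n = −E_R Z²/n² ⇒ n² = E_R Z²/(−E_n) = 13.6 × 4² / 24.2 ≈ 8.99
n = 3

3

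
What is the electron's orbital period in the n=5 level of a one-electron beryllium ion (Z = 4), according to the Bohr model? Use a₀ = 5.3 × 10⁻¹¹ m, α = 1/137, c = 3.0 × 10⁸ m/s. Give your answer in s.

r = n²a₀/Z = 5²·5.3 × 10⁻¹¹/4 = 3.3 × 10⁻¹⁰ m
v = Zαc/n = 4·0.0073·3.0 × 10⁸/5 = 1.8 × 10⁶ m/s
T = 2πr/v = 1.2 × 10⁻¹⁵ s

1.2 × 10⁻¹⁵ s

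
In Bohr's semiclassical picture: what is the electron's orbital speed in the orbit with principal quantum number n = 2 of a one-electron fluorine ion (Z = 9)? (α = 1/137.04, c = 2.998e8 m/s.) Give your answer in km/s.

9845 km/s

v_n = Zαc/n = 9 × 0.007297 × 2.998e8 / 2
    = 9845 km/s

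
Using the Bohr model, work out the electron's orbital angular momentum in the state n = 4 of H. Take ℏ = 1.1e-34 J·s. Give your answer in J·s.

4.4e-34 J·s

L_n = nℏ = 4 × 1.1e-34 = 4.4e-34 J·s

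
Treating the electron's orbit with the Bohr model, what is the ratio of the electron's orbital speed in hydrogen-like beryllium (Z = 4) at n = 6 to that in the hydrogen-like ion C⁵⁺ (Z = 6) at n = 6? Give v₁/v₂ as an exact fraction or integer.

v ∝ Z^1 · n^-1
v₁/v₂ = (4/6)^1 · (6/6)^-1 = 2/3

2/3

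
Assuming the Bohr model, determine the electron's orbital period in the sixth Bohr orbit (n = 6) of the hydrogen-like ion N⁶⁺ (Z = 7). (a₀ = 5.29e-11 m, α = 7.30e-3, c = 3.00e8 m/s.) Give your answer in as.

r = n²a₀/Z = 6²·5.29e-11/7 = 2.72e-10 m
v = Zαc/n = 7·0.00730·3.00e8/6 = 2.56e6 m/s
T = 2πr/v = 6.69e-16 s = 669 as

669 as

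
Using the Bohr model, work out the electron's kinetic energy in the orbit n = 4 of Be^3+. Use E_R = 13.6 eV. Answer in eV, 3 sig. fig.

For a Coulomb orbit the virial theorem gives K = −E_n.
E_n = −E_R·Z²/n², so K = E_R·Z²/n² = 13.6 × 4²/4² = 13.6 eV

13.6 eV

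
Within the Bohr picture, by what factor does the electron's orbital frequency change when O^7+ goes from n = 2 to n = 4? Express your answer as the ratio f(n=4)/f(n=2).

1/8

f ∝ Z^2 · n^-3; with Z fixed, f ∝ n^-3.
f(n=4)/f(n=2) = (4/2)^-3 = 1/8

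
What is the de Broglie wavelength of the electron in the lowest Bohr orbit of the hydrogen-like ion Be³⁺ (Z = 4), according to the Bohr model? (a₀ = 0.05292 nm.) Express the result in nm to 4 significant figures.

The Bohr quantisation condition is nλ = 2πr_n.
r_n = n²a₀/Z = 0.01323 nm
λ = 2πr_n/n = 2π·0.01323/1 = 0.08313 nm

0.08313 nm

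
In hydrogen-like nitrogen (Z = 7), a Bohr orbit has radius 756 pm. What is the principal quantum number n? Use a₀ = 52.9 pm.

r_n = n²a₀/Z ⇒ n² = rZ/a₀ = 756 × 7 / 52.9 ≈ 100.04
n = 10

10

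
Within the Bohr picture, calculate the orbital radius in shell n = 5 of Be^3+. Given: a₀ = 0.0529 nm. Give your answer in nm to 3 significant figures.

r_n = n²a₀/Z = 5² × 0.0529 / 4
    = 25 × 0.0529 / 4 = 0.331 nm

0.331 nm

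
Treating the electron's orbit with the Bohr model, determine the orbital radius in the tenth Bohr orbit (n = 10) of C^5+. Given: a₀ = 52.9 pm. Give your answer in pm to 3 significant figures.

r_n = n²a₀/Z = 10² × 52.9 / 6
    = 100 × 52.9 / 6 = 882 pm

882 pm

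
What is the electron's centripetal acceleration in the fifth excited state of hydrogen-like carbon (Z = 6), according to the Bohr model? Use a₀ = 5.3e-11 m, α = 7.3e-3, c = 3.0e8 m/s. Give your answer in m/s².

r = n²a₀/Z = 3.2e-10 m, v = Zαc/n = 2.2e6 m/s
a = v²/r = (2.2e6)² / 3.2e-10 = 1.5e22 m/s²

1.5e22 m/s²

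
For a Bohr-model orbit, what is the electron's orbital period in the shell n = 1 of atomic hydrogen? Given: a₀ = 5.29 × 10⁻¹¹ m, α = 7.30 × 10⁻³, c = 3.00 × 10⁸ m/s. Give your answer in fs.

r = n²a₀/Z = 1²·5.29 × 10⁻¹¹/1 = 5.29 × 10⁻¹¹ m
v = Zαc/n = 1·0.00730·3.00 × 10⁸/1 = 2.19 × 10⁶ m/s
T = 2πr/v = 1.52 × 10⁻¹⁶ s = 0.152 fs

0.152 fs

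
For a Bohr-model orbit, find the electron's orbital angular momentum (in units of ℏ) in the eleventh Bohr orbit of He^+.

11

L_n = nℏ, so L/ℏ = n = 11.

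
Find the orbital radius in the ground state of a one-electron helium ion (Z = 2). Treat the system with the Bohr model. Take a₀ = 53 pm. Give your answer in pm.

26 pm

r_n = n²a₀/Z = 1² × 53 / 2
    = 1 × 53 / 2 = 26 pm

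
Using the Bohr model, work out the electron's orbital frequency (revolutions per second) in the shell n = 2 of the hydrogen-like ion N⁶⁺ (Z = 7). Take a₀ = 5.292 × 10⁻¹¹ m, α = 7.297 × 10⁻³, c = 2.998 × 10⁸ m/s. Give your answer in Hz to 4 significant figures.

4.030 × 10¹⁶ Hz

r = n²a₀/Z = 3.024 × 10⁻¹¹ m, v = Zαc/n = 7.657 × 10⁶ m/s
f = v/(2πr) = 4.030 × 10¹⁶ Hz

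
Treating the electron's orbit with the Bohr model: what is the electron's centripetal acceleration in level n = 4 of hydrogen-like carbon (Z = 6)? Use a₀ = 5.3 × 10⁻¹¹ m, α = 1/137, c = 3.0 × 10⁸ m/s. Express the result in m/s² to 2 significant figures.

7.6 × 10²² m/s²

r = n²a₀/Z = 1.4 × 10⁻¹⁰ m, v = Zαc/n = 3.3 × 10⁶ m/s
a = v²/r = (3.3 × 10⁶)² / 1.4 × 10⁻¹⁰ = 7.6 × 10²² m/s²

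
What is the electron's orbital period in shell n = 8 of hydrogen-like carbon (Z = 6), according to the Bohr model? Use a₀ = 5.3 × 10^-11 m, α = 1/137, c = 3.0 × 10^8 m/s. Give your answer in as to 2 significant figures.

r = n²a₀/Z = 8²·5.3 × 10^-11/6 = 5.7 × 10^-10 m
v = Zαc/n = 6·0.0073·3.0 × 10^8/8 = 1.6 × 10^6 m/s
T = 2πr/v = 2.2 × 10^-15 s = 2200 as

2200 as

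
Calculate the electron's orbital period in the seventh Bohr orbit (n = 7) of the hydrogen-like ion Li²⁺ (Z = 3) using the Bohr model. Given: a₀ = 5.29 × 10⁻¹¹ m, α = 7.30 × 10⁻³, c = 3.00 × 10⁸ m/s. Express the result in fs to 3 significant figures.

5.78 fs

r = n²a₀/Z = 7²·5.29 × 10⁻¹¹/3 = 8.64 × 10⁻¹⁰ m
v = Zαc/n = 3·0.00730·3.00 × 10⁸/7 = 9.39 × 10⁵ m/s
T = 2πr/v = 5.78 × 10⁻¹⁵ s = 5.78 fs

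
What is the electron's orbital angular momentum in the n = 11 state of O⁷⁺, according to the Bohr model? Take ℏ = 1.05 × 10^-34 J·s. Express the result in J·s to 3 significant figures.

L_n = nℏ = 11 × 1.05 × 10^-34 = 1.16 × 10^-33 J·s

1.16 × 10^-33 J·s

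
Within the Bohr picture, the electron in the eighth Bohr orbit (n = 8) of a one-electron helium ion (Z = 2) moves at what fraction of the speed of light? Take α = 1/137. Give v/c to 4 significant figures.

v_n = Zαc/n, so v/c = Zα/n = 2 × 0.007299 / 8 = 0.001825

0.001825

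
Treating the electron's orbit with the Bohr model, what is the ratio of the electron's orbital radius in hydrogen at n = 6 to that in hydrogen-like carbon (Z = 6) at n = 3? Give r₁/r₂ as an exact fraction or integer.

r ∝ Z^-1 · n^2
r₁/r₂ = (1/6)^-1 · (6/3)^2 = 24

24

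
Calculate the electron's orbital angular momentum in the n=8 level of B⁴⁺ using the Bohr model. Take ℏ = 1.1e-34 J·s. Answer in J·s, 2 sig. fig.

8.8e-34 J·s

L_n = nℏ = 8 × 1.1e-34 = 8.8e-34 J·s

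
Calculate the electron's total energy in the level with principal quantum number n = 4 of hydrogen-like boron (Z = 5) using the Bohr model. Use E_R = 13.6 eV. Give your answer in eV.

-21.2 eV

E_n = −E_R·Z²/n² = −13.6 × 5²/4² = -21.2 eV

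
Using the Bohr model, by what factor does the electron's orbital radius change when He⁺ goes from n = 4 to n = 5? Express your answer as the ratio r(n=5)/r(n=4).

r ∝ Z^-1 · n^2; with Z fixed, r ∝ n^2.
r(n=5)/r(n=4) = (5/4)^2 = 25/16

25/16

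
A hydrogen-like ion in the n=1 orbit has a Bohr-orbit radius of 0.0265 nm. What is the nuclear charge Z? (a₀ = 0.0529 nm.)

2

r_n = n²a₀/Z ⇒ Z = n²a₀/r = 1² × 0.0529 / 0.0265 ≈ 2.00
Z = 2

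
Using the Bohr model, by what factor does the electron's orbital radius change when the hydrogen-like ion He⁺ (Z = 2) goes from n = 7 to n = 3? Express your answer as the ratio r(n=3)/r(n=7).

9/49

r ∝ Z^-1 · n^2; with Z fixed, r ∝ n^2.
r(n=3)/r(n=7) = (3/7)^2 = 9/49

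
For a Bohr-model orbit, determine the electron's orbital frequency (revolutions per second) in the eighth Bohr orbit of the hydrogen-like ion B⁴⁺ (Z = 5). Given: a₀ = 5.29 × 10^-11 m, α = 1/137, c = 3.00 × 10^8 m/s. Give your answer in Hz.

r = n²a₀/Z = 6.77 × 10^-10 m, v = Zαc/n = 1.37 × 10^6 m/s
f = v/(2πr) = 3.22 × 10^14 Hz

3.22 × 10^14 Hz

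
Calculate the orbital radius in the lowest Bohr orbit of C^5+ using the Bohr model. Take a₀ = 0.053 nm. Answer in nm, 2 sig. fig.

r_n = n²a₀/Z = 1² × 0.053 / 6
    = 1 × 0.053 / 6 = 0.0088 nm

0.0088 nm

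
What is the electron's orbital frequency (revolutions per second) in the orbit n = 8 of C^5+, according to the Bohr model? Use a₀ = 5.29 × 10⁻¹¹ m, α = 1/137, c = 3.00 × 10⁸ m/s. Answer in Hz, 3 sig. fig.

r = n²a₀/Z = 5.64 × 10⁻¹⁰ m, v = Zαc/n = 1.64 × 10⁶ m/s
f = v/(2πr) = 4.63 × 10¹⁴ Hz

4.63 × 10¹⁴ Hz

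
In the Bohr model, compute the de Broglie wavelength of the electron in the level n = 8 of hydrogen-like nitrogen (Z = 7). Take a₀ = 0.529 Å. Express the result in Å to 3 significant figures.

The Bohr quantisation condition is nλ = 2πr_n.
r_n = n²a₀/Z = 4.84 Å
λ = 2πr_n/n = 2π·4.84/8 = 3.80 Å

3.80 Å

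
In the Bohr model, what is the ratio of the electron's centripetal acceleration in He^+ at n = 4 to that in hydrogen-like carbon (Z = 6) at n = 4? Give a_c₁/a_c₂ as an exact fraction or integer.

a_c ∝ Z^3 · n^-4
a_c₁/a_c₂ = (2/6)^3 · (4/4)^-4 = 1/27

1/27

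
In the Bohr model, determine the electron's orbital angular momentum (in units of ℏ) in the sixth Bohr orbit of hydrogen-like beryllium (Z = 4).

6

L_n = nℏ, so L/ℏ = n = 6.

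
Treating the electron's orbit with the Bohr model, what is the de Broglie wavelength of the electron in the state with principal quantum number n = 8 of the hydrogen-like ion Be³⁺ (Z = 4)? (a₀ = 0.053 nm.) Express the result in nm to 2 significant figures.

0.67 nm

The Bohr quantisation condition is nλ = 2πr_n.
r_n = n²a₀/Z = 0.85 nm
λ = 2πr_n/n = 2π·0.85/8 = 0.67 nm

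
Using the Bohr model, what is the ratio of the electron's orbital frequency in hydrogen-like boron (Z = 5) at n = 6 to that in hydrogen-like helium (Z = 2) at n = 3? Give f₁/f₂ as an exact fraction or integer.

f ∝ Z^2 · n^-3
f₁/f₂ = (5/2)^2 · (6/3)^-3 = 25/32

25/32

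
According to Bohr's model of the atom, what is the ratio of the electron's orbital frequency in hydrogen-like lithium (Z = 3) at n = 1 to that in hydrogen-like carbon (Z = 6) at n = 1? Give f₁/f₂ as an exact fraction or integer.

f ∝ Z^2 · n^-3
f₁/f₂ = (3/6)^2 · (1/1)^-3 = 1/4

1/4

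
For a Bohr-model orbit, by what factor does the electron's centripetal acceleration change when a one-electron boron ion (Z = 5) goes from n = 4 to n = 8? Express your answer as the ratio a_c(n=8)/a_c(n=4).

1/16

a_c ∝ Z^3 · n^-4; with Z fixed, a_c ∝ n^-4.
a_c(n=8)/a_c(n=4) = (8/4)^-4 = 1/16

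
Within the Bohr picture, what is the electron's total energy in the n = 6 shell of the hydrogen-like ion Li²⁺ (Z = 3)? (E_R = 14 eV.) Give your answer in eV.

-3.5 eV

E_n = −E_R·Z²/n² = −14 × 3²/6² = -3.5 eV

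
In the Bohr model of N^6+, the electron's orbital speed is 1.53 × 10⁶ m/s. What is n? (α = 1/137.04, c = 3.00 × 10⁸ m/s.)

v_n = Zαc/n ⇒ n = Zαc/v = 7 × 0.00730 × 3.00 × 10⁸ / 1.53 × 10⁶ ≈ 10.02
n = 10

10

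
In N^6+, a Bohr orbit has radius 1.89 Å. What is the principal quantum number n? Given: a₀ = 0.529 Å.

5

r_n = n²a₀/Z ⇒ n² = rZ/a₀ = 1.89 × 7 / 0.529 ≈ 25.01
n = 5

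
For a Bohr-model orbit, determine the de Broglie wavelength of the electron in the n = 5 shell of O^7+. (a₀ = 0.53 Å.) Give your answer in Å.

2.1 Å

The Bohr quantisation condition is nλ = 2πr_n.
r_n = n²a₀/Z = 1.7 Å
λ = 2πr_n/n = 2π·1.7/5 = 2.1 Å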